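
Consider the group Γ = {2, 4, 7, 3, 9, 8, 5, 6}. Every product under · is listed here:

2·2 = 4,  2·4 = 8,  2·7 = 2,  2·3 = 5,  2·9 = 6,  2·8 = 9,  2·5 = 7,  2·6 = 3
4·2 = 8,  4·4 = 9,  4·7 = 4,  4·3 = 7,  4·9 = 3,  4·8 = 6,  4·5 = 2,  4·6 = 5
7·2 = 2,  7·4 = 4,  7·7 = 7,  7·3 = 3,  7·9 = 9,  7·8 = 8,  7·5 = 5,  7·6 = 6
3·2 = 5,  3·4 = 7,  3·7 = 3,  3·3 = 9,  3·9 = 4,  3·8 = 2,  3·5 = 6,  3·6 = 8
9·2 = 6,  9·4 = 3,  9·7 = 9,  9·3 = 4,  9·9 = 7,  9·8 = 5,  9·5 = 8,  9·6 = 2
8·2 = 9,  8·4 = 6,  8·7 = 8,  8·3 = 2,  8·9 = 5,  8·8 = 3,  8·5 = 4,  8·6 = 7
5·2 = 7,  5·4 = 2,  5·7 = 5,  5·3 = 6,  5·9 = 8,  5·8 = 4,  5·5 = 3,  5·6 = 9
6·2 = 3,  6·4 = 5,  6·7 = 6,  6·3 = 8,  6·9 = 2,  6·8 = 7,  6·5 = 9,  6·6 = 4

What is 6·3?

8

Read row 6, column 3: 6·3 = 8.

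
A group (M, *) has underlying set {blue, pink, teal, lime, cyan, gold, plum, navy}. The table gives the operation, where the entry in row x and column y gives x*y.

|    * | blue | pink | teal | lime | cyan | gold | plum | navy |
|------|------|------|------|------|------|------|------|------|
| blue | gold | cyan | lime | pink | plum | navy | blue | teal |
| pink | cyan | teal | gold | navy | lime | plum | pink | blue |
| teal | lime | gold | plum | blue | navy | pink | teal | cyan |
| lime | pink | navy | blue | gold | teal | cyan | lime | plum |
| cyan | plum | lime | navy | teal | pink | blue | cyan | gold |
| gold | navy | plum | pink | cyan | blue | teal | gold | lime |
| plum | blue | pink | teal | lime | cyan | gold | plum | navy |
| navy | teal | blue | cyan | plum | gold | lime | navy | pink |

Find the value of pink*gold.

Read row pink, column gold: pink*gold = plum.
(Structurally, M here is isomorphic to the cyclic group Z_8.)

plum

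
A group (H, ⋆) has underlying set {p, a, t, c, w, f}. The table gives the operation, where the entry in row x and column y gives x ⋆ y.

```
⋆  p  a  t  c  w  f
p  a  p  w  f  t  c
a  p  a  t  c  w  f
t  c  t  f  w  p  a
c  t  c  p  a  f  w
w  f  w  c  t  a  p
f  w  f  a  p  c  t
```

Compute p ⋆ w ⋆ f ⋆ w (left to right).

w

p ⋆ w = t
t ⋆ f = a
a ⋆ w = w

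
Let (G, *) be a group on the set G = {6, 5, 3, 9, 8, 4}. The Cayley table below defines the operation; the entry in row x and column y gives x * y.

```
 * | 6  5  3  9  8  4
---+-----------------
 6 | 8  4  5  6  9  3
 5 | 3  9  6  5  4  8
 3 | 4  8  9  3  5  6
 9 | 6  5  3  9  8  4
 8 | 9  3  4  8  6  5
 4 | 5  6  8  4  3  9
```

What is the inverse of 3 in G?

3

First locate the identity: row 9 matches the header, so 9 is the identity.
Scan row 3 for 9: 3 * 3 = 9. Hence 3^(-1) = 3.
(Structurally, G here is isomorphic to the symmetric group S_3.)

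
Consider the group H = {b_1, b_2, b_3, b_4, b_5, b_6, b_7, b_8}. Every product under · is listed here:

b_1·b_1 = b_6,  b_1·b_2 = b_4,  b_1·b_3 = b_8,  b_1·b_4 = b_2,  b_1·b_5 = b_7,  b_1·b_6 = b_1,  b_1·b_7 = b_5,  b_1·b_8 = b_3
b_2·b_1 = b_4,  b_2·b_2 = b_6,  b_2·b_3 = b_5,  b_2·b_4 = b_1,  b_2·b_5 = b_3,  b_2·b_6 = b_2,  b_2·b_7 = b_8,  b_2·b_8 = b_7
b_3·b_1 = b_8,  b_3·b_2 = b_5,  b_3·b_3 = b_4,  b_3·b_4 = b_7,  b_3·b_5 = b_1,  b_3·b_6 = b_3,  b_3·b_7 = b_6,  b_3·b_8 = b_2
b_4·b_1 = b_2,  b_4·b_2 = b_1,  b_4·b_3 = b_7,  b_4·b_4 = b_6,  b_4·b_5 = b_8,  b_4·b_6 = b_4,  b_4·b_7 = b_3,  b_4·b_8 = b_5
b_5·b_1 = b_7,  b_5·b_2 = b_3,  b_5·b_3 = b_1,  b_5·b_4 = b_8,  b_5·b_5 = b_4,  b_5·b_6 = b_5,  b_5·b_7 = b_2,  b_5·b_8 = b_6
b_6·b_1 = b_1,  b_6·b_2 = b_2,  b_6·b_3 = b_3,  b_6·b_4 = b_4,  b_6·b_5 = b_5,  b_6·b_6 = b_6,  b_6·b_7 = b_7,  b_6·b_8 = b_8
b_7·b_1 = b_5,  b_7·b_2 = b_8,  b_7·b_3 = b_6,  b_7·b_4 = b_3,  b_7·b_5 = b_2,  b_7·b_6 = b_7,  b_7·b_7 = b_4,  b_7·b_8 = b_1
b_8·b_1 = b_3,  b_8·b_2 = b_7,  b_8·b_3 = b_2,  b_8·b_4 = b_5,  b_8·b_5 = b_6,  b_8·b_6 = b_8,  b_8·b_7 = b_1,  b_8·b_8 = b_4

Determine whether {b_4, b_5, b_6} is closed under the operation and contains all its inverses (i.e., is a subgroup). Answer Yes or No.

No

b_5·b_4 = b_8, which is not in {b_4, b_5, b_6}.
The subset is not closed under ·, so it is not a subgroup.
(Structurally, H here is isomorphic to Z_2 x Z_4.)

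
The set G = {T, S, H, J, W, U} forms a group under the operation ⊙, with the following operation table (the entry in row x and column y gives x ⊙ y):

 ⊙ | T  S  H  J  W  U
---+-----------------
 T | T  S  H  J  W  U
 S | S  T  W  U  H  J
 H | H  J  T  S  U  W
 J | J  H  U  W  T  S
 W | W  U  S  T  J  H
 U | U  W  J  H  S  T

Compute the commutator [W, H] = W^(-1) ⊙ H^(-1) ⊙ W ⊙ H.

Identity is T; from the table W^(-1) = J and H^(-1) = H.
J ⊙ H = U
U ⊙ W = S
S ⊙ H = W
(Structurally, G here is isomorphic to the symmetric group S_3.)

W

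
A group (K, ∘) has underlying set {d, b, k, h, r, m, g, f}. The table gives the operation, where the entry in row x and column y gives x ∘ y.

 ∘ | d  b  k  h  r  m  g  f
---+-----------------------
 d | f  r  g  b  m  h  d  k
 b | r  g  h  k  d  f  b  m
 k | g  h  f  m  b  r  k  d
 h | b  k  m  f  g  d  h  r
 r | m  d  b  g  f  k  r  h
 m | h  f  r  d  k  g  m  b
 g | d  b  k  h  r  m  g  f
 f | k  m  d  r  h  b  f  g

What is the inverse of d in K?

k

First locate the identity: row g matches the header, so g is the identity.
Scan row d for g: d ∘ k = g. Hence d^(-1) = k.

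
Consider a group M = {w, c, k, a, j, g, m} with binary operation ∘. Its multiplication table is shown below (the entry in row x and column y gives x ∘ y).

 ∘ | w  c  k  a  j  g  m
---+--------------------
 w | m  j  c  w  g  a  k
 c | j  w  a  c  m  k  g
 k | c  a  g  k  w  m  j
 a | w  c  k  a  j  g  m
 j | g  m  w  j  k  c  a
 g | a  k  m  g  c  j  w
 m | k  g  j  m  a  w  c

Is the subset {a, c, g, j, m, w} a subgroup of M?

w ∘ m = k, which is not in {a, c, g, j, m, w}.
The subset is not closed under ∘, so it is not a subgroup.

No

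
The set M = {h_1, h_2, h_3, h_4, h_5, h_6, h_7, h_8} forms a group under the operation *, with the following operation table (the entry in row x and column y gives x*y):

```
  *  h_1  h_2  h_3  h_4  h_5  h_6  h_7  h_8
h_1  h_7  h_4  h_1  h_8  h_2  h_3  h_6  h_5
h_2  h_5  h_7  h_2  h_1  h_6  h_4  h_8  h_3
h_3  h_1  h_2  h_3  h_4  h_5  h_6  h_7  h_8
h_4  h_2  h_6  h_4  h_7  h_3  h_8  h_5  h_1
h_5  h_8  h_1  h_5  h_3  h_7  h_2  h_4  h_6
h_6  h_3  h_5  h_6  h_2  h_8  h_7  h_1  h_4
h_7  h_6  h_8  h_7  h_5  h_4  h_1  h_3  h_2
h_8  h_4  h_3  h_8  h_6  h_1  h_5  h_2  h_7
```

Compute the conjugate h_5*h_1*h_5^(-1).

h_6

The identity is h_3. In row h_5, the entry h_3 sits in column h_4, so h_5^(-1) = h_4.
h_5*h_1 = h_8
h_8*h_4 = h_6
(Structurally, M here is isomorphic to the quaternion group Q_8.)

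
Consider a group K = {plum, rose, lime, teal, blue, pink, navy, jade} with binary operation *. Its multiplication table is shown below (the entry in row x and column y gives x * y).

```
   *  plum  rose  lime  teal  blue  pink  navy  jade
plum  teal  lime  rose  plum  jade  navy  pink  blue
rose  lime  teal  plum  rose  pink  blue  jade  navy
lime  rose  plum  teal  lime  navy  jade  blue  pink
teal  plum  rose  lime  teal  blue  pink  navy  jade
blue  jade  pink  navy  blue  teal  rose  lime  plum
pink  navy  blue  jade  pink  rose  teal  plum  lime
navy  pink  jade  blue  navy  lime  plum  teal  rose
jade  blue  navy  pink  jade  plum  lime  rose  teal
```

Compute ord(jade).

2

The identity element is teal (its row matches the header).
jade^1 = jade
jade^2 = jade * jade = teal
The first power of jade equal to the identity is jade^2, so ord(jade) = 2.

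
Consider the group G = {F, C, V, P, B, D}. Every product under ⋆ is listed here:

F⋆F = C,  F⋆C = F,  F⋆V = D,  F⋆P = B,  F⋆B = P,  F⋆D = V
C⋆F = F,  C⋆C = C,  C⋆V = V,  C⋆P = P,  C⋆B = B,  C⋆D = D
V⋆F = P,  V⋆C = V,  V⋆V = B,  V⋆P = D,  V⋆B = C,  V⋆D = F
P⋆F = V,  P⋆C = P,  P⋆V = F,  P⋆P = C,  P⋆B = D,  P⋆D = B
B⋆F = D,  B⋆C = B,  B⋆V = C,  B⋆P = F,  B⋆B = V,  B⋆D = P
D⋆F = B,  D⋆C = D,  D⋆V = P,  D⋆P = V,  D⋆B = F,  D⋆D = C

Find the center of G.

{C}

An element z is central iff its row equals its column in the table.
For P: P ⋆ V = F ≠ D = V ⋆ P, so P ∉ Z.
Checking each element this way leaves Z(G) = {C}.
(Structurally, G here is isomorphic to the symmetric group S_3.)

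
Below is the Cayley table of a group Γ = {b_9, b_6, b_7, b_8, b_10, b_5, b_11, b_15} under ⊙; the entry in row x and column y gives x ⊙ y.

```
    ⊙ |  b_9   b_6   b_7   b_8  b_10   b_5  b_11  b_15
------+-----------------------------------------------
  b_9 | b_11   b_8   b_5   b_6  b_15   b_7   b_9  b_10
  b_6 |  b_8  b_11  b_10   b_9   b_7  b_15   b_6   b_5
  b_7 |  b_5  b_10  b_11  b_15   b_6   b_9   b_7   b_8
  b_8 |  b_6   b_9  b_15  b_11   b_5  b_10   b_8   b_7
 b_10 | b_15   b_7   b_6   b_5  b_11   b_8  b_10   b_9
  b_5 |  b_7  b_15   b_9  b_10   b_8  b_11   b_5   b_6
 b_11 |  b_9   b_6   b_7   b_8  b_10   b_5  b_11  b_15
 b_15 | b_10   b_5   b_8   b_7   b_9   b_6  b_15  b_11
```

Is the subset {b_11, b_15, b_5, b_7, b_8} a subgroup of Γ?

No

b_7 ⊙ b_5 = b_9, which is not in {b_11, b_15, b_5, b_7, b_8}.
The subset is not closed under ⊙, so it is not a subgroup.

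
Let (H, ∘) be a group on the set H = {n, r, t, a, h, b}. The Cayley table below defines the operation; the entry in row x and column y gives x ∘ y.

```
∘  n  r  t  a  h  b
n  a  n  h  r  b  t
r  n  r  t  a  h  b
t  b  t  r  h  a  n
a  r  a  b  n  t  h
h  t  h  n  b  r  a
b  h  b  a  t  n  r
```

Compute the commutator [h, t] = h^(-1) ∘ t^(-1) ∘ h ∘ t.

a

Identity is r; from the table h^(-1) = h and t^(-1) = t.
h ∘ t = n
n ∘ h = b
b ∘ t = a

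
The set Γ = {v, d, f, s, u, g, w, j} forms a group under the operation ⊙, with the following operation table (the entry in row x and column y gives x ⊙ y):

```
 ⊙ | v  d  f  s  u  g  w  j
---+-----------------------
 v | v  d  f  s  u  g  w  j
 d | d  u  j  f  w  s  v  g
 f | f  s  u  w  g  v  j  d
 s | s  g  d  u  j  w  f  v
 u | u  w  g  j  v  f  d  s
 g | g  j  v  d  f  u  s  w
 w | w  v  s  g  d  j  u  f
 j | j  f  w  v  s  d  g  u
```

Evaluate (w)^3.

w^1 = w
w^2 = w ⊙ w = u
w^3 = u ⊙ w = d

d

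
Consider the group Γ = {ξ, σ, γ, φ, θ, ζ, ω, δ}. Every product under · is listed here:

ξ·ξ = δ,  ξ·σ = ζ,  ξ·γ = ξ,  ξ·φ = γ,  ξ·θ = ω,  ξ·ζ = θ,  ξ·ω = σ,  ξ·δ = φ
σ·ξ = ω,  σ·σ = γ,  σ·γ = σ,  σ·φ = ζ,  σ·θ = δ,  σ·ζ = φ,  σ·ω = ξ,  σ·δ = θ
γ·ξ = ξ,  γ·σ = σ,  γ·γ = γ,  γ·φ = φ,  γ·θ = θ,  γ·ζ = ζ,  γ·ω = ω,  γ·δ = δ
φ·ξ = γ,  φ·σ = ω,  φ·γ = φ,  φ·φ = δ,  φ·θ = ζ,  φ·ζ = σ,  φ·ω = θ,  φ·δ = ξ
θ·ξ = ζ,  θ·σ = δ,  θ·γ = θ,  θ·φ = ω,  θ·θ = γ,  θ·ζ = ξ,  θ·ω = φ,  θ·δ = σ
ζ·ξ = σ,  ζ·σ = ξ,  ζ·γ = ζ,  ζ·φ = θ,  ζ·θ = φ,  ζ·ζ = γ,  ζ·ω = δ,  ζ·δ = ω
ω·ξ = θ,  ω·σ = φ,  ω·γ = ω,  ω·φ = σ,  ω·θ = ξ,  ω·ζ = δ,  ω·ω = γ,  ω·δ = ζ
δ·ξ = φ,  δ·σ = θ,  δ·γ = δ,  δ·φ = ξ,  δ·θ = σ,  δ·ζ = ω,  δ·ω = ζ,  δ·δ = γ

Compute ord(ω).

The identity element is γ (its row matches the header).
ω^1 = ω
ω^2 = ω·ω = γ
The first power of ω equal to the identity is ω^2, so ord(ω) = 2.

2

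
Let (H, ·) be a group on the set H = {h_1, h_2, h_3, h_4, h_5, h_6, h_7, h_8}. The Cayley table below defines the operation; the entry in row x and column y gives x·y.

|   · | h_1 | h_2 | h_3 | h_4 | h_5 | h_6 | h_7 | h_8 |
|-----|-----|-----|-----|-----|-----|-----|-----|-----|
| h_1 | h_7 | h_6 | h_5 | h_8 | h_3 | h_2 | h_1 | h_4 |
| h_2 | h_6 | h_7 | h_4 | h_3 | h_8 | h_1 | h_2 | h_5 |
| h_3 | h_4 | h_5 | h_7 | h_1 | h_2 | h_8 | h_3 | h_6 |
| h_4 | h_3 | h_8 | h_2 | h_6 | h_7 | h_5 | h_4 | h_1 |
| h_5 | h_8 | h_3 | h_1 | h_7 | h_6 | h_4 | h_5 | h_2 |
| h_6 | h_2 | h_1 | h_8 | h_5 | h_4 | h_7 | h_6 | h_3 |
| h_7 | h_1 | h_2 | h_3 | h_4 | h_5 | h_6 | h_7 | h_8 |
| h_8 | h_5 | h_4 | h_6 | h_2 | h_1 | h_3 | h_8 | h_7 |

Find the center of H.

{h_6, h_7}

An element z is central iff its row equals its column in the table.
For h_1: h_1·h_4 = h_8 ≠ h_3 = h_4·h_1, so h_1 ∉ Z.
Checking each element this way leaves Z(H) = {h_6, h_7}.
(Structurally, H here is isomorphic to the dihedral group D_4.)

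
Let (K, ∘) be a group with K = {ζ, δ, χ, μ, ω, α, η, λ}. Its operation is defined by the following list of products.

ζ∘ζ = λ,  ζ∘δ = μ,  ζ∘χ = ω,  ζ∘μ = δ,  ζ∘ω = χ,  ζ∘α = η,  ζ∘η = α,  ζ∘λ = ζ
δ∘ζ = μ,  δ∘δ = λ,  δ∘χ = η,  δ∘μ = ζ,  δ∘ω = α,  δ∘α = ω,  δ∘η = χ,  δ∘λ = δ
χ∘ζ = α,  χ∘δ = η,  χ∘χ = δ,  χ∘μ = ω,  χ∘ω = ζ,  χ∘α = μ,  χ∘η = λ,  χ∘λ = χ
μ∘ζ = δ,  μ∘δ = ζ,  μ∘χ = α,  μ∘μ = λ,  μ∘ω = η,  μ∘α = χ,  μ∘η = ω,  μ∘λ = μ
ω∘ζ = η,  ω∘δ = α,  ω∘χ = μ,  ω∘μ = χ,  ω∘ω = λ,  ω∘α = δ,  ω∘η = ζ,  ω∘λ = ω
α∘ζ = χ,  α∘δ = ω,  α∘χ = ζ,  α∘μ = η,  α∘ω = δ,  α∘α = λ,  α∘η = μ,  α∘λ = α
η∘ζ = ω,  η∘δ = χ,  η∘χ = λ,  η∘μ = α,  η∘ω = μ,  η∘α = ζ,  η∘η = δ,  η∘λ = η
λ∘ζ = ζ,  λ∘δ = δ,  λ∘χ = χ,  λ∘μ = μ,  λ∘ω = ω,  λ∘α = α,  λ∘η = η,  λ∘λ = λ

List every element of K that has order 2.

{α, δ, ζ, μ, ω}

Identity is λ. Compute the order of each non-identity element by repeated multiplication:
  ζ: ζ → λ  (order 2)
  δ: δ → λ  (order 2)
  χ: χ → δ → η → λ  (order 4)
  μ: μ → λ  (order 2)
  ω: ω → λ  (order 2)
  α: α → λ  (order 2)
  η: η → δ → χ → λ  (order 4)
Elements of order 2: {α, δ, ζ, μ, ω}.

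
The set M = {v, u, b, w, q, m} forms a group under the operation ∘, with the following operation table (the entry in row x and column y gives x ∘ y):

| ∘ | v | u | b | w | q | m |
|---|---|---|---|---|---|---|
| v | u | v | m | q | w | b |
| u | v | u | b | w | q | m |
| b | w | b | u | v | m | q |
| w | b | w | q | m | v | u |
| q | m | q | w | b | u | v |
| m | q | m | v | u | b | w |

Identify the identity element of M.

u

The identity e satisfies e ∘ x = x for all x, so its row in the table reproduces the column headers.
Row u reads: v, u, b, w, q, m — exactly the header order. So u is the identity.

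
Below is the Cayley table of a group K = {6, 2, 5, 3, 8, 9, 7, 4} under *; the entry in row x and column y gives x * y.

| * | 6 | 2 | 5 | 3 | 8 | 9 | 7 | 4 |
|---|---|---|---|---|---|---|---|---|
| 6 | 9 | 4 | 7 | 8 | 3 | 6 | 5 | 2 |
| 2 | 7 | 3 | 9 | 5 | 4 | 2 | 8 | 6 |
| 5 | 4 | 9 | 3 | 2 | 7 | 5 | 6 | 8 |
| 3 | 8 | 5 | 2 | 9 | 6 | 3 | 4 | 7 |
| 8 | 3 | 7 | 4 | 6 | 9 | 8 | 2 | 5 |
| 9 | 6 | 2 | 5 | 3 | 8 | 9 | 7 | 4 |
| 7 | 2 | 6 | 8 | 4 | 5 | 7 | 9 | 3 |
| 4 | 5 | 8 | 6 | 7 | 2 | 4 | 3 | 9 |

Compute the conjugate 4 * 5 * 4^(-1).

The identity is 9. In row 4, the entry 9 sits in column 4, so 4^(-1) = 4.
4 * 5 = 6
6 * 4 = 2

2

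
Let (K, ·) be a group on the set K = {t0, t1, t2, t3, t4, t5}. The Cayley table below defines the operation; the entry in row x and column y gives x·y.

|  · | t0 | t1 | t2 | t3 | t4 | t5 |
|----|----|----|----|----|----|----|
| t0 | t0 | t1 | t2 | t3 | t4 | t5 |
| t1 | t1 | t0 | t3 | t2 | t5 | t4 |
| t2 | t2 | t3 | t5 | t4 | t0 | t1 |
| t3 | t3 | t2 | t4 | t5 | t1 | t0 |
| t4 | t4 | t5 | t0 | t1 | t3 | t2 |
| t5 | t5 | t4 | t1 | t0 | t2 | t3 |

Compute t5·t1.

Read row t5, column t1: t5·t1 = t4.

t4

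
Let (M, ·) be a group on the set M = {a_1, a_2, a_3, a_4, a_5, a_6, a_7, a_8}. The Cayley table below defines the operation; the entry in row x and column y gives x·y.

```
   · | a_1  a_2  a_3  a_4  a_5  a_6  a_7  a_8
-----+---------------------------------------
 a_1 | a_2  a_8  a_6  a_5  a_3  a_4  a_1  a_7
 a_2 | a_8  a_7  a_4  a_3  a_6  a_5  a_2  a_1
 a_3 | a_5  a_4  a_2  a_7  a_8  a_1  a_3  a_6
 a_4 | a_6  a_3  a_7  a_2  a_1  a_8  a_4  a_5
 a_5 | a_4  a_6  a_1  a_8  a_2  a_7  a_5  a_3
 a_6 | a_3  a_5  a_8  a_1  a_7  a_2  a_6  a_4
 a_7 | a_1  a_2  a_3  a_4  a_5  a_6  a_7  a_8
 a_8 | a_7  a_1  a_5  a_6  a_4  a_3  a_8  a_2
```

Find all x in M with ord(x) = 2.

Identity is a_7. Compute the order of each non-identity element by repeated multiplication:
  a_1: a_1 → a_2 → a_8 → a_7  (order 4)
  a_2: a_2 → a_7  (order 2)
  a_3: a_3 → a_2 → a_4 → a_7  (order 4)
  a_4: a_4 → a_2 → a_3 → a_7  (order 4)
  a_5: a_5 → a_2 → a_6 → a_7  (order 4)
  a_6: a_6 → a_2 → a_5 → a_7  (order 4)
  a_8: a_8 → a_2 → a_1 → a_7  (order 4)
Elements of order 2: {a_2}.

{a_2}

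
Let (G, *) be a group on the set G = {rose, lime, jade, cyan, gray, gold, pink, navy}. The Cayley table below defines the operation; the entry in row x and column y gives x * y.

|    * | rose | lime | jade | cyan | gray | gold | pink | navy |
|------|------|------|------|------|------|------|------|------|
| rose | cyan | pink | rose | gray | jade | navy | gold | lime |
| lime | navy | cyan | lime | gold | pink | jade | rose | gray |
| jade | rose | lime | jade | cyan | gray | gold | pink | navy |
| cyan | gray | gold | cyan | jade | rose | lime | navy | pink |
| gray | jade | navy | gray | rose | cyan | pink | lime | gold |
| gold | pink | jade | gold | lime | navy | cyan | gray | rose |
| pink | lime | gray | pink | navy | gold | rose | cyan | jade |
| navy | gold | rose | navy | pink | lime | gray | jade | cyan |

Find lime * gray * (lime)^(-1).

The identity is jade. In row lime, the entry jade sits in column gold, so lime^(-1) = gold.
lime * gray = pink
pink * gold = rose

rose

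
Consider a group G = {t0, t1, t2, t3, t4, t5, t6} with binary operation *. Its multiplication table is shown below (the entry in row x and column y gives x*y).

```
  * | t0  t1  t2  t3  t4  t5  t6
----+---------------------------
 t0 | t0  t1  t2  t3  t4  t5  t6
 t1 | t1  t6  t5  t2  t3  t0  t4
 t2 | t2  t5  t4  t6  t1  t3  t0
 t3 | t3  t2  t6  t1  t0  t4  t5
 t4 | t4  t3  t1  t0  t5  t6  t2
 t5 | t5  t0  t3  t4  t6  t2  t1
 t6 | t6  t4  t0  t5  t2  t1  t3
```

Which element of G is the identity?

t0

The identity e satisfies e*x = x for all x, so its row in the table reproduces the column headers.
Row t0 reads: t0, t1, t2, t3, t4, t5, t6 — exactly the header order. So t0 is the identity.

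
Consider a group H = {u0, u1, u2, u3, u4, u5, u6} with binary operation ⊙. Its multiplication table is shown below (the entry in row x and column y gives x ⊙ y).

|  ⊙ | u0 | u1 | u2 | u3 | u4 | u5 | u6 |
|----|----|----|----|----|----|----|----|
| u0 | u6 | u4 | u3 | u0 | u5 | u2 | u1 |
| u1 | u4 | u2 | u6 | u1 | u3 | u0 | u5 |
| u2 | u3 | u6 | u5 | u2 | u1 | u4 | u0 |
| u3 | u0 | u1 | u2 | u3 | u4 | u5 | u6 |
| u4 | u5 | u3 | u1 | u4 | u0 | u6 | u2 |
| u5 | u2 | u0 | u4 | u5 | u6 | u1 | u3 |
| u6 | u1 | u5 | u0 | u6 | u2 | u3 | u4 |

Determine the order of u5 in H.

The identity element is u3 (its row matches the header).
u5^1 = u5
u5^2 = u5 ⊙ u5 = u1
u5^3 = u1 ⊙ u5 = u0
u5^4 = u0 ⊙ u5 = u2
u5^5 = u2 ⊙ u5 = u4
u5^6 = u4 ⊙ u5 = u6
u5^7 = u6 ⊙ u5 = u3
The first power of u5 equal to the identity is u5^7, so ord(u5) = 7.

7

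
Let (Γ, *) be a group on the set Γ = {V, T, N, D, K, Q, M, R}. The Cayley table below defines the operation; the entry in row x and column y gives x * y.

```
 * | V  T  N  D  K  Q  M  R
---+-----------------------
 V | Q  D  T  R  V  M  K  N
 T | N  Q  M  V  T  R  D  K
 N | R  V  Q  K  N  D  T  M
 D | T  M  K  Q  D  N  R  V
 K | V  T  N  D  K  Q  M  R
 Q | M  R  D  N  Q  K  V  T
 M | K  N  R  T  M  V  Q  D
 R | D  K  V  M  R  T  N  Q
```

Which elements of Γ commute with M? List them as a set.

Compare row M with column M entry by entry.
Q * M = V = M * Q, so Q commutes with M.
D * M = R but M * D = T, so D does not.
Collecting the elements that commute with M: C(M) = {K, M, Q, V}.

{K, M, Q, V}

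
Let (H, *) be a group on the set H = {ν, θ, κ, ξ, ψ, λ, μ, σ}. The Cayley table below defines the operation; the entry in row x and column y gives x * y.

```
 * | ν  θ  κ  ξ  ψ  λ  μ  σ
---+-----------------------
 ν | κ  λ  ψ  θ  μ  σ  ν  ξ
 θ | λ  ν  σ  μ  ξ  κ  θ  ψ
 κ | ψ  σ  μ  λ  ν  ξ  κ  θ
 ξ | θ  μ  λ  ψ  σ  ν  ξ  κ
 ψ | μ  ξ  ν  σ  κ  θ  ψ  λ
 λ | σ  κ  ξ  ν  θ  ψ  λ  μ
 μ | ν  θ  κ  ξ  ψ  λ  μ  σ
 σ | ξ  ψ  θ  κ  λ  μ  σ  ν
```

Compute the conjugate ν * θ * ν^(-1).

The identity is μ. In row ν, the entry μ sits in column ψ, so ν^(-1) = ψ.
ν * θ = λ
λ * ψ = θ

θ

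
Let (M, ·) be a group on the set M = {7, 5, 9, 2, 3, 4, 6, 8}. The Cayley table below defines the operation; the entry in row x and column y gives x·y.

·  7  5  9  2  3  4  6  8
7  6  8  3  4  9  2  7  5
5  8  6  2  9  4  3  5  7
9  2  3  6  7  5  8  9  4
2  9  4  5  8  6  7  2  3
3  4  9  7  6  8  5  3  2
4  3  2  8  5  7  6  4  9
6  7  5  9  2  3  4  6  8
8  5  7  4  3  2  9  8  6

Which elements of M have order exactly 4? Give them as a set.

{2, 3}

Identity is 6. Compute the order of each non-identity element by repeated multiplication:
  7: 7 → 6  (order 2)
  5: 5 → 6  (order 2)
  9: 9 → 6  (order 2)
  2: 2 → 8 → 3 → 6  (order 4)
  3: 3 → 8 → 2 → 6  (order 4)
  4: 4 → 6  (order 2)
  8: 8 → 6  (order 2)
Elements of order 4: {2, 3}.
(Structurally, M here is isomorphic to the dihedral group D_4.)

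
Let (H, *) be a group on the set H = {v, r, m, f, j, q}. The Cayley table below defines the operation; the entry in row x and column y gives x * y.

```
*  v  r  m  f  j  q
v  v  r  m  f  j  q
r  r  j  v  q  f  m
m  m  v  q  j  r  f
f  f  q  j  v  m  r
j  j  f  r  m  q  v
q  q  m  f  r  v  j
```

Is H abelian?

Yes

Check whether the table is symmetric across its main diagonal.
Every entry (row x, col y) equals the entry (row y, col x), so H is abelian.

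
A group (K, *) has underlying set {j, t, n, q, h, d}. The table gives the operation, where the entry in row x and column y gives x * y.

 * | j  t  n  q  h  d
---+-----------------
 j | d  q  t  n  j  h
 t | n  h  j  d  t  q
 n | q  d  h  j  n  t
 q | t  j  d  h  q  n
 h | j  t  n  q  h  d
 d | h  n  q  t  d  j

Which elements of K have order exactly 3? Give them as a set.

Identity is h. Compute the order of each non-identity element by repeated multiplication:
  j: j → d → h  (order 3)
  t: t → h  (order 2)
  n: n → h  (order 2)
  q: q → h  (order 2)
  d: d → j → h  (order 3)
Elements of order 3: {d, j}.

{d, j}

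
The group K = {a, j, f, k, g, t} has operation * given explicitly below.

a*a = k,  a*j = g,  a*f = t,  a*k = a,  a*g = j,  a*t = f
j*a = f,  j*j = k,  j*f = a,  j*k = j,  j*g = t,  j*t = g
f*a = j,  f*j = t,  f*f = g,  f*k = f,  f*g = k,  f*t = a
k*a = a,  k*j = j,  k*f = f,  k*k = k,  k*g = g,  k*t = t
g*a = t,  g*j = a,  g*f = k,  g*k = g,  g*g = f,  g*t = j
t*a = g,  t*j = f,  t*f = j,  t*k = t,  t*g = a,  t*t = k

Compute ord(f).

The identity element is k (its row matches the header).
f^1 = f
f^2 = f * f = g
f^3 = g * f = k
The first power of f equal to the identity is f^3, so ord(f) = 3.

3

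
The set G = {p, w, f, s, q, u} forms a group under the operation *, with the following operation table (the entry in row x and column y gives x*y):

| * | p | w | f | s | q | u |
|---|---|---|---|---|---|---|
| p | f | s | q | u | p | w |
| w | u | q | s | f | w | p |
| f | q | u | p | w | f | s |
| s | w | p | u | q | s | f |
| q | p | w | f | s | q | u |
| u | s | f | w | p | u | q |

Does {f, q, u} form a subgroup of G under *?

No

f*f = p, which is not in {f, q, u}.
The subset is not closed under *, so it is not a subgroup.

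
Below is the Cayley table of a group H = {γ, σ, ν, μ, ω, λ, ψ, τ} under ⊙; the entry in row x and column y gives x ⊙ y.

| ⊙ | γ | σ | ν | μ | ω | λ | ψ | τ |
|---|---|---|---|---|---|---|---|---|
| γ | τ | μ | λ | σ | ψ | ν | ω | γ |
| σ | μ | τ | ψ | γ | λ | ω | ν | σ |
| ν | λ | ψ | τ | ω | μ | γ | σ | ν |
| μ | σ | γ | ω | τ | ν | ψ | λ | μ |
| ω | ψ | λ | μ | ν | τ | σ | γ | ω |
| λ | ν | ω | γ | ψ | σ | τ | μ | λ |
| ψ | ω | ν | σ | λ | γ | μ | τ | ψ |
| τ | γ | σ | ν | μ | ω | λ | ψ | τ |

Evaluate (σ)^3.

σ

σ^1 = σ
σ^2 = σ ⊙ σ = τ
σ^3 = τ ⊙ σ = σ
(Structurally, H here is isomorphic to the elementary abelian group (Z_2)^3.)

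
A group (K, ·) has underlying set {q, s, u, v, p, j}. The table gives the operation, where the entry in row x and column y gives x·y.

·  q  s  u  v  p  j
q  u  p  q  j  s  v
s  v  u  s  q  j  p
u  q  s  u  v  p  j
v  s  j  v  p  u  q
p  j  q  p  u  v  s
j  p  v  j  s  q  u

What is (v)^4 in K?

v

v^1 = v
v^2 = v·v = p
v^3 = p·v = u
v^4 = u·v = v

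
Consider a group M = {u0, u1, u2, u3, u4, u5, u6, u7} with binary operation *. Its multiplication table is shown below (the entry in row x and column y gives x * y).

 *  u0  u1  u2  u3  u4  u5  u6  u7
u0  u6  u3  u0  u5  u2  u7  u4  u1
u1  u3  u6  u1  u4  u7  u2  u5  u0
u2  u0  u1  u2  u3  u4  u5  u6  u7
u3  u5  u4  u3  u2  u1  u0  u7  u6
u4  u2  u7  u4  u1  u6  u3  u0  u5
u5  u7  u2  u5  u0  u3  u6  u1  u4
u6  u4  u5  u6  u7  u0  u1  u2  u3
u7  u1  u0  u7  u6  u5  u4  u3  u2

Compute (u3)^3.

u3^1 = u3
u3^2 = u3 * u3 = u2
u3^3 = u2 * u3 = u3

u3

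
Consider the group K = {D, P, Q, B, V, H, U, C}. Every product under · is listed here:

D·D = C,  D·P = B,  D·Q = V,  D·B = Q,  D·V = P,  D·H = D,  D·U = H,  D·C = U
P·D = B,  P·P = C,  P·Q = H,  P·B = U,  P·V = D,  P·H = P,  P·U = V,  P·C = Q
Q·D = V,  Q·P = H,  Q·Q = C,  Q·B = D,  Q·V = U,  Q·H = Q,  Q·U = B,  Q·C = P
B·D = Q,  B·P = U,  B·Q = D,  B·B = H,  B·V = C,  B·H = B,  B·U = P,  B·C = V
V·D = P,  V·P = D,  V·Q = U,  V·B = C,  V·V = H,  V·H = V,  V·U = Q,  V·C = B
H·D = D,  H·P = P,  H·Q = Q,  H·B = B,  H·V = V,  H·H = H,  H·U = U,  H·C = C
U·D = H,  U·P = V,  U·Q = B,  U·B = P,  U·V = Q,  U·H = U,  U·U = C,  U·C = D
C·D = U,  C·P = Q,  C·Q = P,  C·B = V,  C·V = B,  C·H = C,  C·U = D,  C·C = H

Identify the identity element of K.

The identity e satisfies e·x = x for all x, so its row in the table reproduces the column headers.
Row H reads: D, P, Q, B, V, H, U, C — exactly the header order. So H is the identity.

H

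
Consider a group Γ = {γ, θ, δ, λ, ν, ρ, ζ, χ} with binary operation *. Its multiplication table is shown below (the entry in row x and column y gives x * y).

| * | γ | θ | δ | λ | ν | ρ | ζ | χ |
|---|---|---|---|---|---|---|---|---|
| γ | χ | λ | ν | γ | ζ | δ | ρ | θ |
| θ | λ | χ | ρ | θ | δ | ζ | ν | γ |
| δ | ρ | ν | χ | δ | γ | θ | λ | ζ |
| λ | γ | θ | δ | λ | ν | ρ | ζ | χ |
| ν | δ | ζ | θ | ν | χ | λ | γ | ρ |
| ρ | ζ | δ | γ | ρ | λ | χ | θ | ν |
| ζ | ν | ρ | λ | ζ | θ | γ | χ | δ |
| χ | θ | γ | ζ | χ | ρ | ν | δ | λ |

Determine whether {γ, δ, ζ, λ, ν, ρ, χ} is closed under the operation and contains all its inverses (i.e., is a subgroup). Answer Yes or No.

χ * γ = θ, which is not in {γ, δ, ζ, λ, ν, ρ, χ}.
The subset is not closed under *, so it is not a subgroup.

No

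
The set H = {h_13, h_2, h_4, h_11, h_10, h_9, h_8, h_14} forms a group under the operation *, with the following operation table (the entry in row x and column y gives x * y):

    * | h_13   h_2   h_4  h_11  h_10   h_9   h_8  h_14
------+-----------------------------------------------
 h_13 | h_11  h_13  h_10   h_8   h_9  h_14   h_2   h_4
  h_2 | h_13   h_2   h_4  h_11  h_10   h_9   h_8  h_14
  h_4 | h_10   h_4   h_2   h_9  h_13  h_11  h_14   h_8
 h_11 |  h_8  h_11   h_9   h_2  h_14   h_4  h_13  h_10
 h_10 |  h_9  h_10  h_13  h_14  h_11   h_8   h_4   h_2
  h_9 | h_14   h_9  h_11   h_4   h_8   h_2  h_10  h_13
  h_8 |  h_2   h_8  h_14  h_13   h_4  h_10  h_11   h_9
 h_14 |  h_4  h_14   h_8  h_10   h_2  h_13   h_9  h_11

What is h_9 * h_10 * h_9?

h_10

h_9 * h_10 = h_8
h_8 * h_9 = h_10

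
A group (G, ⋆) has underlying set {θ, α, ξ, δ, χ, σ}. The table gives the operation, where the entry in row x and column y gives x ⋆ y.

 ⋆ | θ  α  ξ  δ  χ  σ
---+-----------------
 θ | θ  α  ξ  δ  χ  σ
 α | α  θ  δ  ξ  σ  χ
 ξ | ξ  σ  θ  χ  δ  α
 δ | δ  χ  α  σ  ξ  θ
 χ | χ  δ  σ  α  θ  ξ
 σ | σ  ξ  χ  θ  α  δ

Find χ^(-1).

First locate the identity: row θ matches the header, so θ is the identity.
Scan row χ for θ: χ ⋆ χ = θ. Hence χ^(-1) = χ.
(Structurally, G here is isomorphic to the symmetric group S_3.)

χ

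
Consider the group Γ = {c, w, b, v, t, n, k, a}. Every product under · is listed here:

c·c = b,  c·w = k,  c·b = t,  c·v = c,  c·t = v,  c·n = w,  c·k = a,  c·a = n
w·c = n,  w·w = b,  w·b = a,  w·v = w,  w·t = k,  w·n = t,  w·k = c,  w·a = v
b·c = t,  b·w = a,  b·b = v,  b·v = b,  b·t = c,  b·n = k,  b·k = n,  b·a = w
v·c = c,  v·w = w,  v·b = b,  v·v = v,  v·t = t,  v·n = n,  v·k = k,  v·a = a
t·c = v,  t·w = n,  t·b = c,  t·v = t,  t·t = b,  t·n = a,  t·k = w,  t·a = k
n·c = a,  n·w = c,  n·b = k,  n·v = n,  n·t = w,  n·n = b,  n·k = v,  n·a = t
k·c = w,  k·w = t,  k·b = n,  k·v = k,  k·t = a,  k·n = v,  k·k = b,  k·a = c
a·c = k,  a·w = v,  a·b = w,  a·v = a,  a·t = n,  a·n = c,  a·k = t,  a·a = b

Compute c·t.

v

Read row c, column t: c·t = v.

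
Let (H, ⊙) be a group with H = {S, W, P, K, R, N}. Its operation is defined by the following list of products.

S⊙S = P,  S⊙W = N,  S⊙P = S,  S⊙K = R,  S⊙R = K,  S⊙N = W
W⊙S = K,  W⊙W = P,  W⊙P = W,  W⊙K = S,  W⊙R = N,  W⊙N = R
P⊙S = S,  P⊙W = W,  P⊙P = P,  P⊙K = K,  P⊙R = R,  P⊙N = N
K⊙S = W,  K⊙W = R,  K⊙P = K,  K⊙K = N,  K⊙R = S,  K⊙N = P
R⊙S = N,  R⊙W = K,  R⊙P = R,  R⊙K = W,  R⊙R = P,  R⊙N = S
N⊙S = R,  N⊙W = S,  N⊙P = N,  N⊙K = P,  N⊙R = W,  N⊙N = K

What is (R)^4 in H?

R^1 = R
R^2 = R ⊙ R = P
R^3 = P ⊙ R = R
R^4 = R ⊙ R = P

P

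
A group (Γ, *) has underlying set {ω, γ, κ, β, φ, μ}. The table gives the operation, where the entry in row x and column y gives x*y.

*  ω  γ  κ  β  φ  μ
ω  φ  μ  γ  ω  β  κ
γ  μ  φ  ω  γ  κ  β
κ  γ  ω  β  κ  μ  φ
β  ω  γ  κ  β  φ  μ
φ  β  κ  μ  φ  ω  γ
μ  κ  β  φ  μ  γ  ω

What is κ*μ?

φ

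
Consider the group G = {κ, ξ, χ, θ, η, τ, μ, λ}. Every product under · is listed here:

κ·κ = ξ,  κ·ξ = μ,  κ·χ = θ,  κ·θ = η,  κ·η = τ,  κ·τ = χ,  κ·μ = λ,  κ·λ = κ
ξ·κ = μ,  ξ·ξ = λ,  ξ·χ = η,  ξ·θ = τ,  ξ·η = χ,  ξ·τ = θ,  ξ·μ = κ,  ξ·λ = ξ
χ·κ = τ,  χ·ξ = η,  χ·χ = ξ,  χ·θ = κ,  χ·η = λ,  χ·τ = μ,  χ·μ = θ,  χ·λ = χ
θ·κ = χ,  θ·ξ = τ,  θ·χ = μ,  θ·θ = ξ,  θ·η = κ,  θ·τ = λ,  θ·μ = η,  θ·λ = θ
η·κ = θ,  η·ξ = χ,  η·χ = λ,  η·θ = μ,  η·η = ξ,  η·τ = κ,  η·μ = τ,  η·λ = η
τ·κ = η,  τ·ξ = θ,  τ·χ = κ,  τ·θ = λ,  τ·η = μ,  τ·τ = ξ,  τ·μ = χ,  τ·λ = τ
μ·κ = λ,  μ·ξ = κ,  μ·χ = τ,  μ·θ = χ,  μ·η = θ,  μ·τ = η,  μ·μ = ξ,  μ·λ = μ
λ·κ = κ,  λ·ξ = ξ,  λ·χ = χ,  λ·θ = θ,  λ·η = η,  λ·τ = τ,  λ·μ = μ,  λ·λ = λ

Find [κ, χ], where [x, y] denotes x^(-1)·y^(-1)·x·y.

ξ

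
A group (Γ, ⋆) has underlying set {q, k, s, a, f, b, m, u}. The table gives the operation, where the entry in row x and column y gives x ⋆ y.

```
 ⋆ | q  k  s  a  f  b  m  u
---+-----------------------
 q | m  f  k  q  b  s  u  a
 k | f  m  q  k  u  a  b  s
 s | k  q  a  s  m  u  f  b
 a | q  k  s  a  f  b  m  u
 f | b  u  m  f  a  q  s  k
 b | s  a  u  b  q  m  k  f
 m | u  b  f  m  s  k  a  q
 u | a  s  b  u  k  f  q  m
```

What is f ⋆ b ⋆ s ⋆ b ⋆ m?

m

f ⋆ b = q
q ⋆ s = k
k ⋆ b = a
a ⋆ m = m
(Structurally, Γ here is isomorphic to Z_2 x Z_4.)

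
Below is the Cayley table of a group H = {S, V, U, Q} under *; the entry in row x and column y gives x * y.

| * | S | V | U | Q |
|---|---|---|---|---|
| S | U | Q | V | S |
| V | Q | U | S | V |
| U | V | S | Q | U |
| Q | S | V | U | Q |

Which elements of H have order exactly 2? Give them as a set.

{U}

Identity is Q. Compute the order of each non-identity element by repeated multiplication:
  S: S → U → V → Q  (order 4)
  V: V → U → S → Q  (order 4)
  U: U → Q  (order 2)
Elements of order 2: {U}.
(Structurally, H here is isomorphic to the cyclic group Z_4.)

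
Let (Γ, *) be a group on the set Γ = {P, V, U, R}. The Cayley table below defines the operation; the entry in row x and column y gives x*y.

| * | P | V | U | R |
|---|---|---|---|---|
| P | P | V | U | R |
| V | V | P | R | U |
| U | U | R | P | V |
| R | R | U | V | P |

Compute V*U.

Read row V, column U: V*U = R.
(Structurally, Γ here is isomorphic to the Klein four-group V_4.)

R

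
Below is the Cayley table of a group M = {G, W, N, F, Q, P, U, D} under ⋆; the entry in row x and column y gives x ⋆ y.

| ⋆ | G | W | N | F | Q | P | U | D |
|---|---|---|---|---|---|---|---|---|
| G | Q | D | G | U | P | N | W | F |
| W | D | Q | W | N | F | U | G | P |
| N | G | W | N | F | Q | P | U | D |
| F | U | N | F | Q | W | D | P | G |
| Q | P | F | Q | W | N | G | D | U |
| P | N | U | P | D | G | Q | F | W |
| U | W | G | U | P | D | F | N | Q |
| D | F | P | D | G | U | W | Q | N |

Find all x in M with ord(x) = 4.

{F, G, P, W}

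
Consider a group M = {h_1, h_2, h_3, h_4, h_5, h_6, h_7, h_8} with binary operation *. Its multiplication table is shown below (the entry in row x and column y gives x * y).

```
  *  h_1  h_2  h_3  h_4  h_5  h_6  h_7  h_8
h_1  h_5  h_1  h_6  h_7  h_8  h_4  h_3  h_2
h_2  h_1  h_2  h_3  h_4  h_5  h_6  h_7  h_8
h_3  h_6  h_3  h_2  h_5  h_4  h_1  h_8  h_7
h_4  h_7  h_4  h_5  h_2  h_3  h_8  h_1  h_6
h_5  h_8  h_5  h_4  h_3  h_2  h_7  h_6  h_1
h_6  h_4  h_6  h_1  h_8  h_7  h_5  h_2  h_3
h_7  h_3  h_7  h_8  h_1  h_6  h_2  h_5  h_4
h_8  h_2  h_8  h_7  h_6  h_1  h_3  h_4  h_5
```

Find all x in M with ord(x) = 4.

{h_1, h_6, h_7, h_8}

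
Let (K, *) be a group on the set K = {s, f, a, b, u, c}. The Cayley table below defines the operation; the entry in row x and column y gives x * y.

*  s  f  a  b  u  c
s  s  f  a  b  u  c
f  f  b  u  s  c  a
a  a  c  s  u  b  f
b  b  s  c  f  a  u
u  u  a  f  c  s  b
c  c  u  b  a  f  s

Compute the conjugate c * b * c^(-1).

The identity is s. In row c, the entry s sits in column c, so c^(-1) = c.
c * b = a
a * c = f

f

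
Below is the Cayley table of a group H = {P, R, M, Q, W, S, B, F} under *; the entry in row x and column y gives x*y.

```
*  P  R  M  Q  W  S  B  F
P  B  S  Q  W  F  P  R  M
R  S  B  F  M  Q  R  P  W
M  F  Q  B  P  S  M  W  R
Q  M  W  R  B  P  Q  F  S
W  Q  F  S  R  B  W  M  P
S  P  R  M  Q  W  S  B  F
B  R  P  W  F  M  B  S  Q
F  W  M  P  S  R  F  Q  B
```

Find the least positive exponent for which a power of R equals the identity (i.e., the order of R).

4

The identity element is S (its row matches the header).
R^1 = R
R^2 = R*R = B
R^3 = B*R = P
R^4 = P*R = S
The first power of R equal to the identity is R^4, so ord(R) = 4.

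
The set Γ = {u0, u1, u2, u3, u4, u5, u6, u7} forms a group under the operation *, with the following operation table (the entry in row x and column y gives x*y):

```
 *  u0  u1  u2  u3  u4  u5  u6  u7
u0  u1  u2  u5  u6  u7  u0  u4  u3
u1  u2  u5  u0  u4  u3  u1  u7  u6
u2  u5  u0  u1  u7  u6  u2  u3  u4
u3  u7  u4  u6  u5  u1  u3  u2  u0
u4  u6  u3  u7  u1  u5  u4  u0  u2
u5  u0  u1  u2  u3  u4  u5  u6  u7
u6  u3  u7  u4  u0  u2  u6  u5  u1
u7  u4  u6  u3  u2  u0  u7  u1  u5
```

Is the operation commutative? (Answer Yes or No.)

u2*u7 = u4 but u7*u2 = u3.
Since u2 and u7 do not commute, Γ is not abelian.

No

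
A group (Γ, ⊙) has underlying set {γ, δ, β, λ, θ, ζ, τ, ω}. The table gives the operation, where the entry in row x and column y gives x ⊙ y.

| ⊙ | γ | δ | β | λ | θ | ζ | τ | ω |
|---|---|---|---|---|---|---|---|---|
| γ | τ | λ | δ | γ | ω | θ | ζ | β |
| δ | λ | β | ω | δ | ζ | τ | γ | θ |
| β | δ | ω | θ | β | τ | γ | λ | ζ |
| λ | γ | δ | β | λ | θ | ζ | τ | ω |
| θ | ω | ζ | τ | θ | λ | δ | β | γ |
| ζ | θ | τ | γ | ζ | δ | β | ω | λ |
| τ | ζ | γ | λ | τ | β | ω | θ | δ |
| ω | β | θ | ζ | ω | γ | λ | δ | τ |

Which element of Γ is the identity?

λ

The identity e satisfies e ⊙ x = x for all x, so its row in the table reproduces the column headers.
Row λ reads: γ, δ, β, λ, θ, ζ, τ, ω — exactly the header order. So λ is the identity.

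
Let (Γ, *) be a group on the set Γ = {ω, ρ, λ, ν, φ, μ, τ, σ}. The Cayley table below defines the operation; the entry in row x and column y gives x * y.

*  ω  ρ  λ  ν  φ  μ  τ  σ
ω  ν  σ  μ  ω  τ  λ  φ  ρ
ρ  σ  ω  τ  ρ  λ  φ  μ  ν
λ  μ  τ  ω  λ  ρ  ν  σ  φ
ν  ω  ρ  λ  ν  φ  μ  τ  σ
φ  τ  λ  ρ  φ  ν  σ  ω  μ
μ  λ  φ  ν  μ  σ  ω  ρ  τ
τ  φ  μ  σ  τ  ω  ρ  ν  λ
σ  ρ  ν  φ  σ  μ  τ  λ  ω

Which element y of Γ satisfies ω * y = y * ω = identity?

First locate the identity: row ν matches the header, so ν is the identity.
Scan row ω for ν: ω * ω = ν. Hence ω^(-1) = ω.

ω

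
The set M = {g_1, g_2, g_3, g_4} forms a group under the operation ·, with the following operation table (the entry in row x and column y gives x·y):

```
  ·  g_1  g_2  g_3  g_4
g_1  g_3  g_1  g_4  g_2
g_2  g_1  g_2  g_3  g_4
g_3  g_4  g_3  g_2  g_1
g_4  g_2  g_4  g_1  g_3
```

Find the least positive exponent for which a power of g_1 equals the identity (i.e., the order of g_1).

The identity element is g_2 (its row matches the header).
g_1^1 = g_1
g_1^2 = g_1·g_1 = g_3
g_1^3 = g_3·g_1 = g_4
g_1^4 = g_4·g_1 = g_2
The first power of g_1 equal to the identity is g_1^4, so ord(g_1) = 4.

4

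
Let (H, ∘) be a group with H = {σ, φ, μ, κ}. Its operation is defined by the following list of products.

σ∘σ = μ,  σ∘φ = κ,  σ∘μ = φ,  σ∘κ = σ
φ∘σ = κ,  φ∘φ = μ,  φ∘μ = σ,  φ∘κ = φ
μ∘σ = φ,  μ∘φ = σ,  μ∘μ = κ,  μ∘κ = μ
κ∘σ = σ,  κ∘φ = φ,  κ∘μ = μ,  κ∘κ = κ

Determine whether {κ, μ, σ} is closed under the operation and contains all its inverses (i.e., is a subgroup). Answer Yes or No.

μ ∘ σ = φ, which is not in {κ, μ, σ}.
The subset is not closed under ∘, so it is not a subgroup.

No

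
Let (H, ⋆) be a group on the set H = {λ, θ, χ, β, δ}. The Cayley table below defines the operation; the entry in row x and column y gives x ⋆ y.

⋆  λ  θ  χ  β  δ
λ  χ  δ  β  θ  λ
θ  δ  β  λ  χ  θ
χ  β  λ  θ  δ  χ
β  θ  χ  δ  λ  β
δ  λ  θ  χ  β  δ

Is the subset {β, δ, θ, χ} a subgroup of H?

χ ⋆ θ = λ, which is not in {β, δ, θ, χ}.
The subset is not closed under ⋆, so it is not a subgroup.

No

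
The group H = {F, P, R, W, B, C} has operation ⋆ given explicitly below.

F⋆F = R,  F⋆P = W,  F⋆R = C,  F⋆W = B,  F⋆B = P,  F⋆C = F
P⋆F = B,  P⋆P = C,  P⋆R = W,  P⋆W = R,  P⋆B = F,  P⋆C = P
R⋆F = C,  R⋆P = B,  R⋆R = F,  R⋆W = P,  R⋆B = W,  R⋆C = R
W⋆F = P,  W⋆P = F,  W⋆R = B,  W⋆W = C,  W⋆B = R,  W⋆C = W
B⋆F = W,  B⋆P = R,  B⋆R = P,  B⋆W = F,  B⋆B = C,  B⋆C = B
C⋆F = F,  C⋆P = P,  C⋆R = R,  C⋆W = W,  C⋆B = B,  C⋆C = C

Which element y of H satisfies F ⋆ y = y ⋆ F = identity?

R

First locate the identity: row C matches the header, so C is the identity.
Scan row F for C: F ⋆ R = C. Hence F^(-1) = R.
(Structurally, H here is isomorphic to the symmetric group S_3.)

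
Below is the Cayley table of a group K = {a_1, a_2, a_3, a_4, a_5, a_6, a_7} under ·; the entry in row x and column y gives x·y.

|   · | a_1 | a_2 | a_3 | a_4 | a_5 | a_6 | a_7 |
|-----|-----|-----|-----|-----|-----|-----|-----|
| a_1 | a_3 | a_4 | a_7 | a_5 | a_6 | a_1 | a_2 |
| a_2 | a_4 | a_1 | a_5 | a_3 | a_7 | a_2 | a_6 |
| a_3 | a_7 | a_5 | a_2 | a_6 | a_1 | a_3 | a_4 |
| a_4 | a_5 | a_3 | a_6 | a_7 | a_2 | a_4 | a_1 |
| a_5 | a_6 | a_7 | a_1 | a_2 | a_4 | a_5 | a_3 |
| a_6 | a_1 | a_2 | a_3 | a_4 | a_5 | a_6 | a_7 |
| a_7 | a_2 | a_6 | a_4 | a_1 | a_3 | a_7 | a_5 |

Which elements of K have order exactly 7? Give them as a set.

{a_1, a_2, a_3, a_4, a_5, a_7}

Identity is a_6. Compute the order of each non-identity element by repeated multiplication:
  a_1: a_1 → a_3 → a_7 → a_2 → a_4 → a_5 → a_6  (order 7)
  a_2: a_2 → a_1 → a_4 → a_3 → a_5 → a_7 → a_6  (order 7)
  a_3: a_3 → a_2 → a_5 → a_1 → a_7 → a_4 → a_6  (order 7)
  a_4: a_4 → a_7 → a_1 → a_5 → a_2 → a_3 → a_6  (order 7)
  a_5: a_5 → a_4 → a_2 → a_7 → a_3 → a_1 → a_6  (order 7)
  a_7: a_7 → a_5 → a_3 → a_4 → a_1 → a_2 → a_6  (order 7)
Elements of order 7: {a_1, a_2, a_3, a_4, a_5, a_7}.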